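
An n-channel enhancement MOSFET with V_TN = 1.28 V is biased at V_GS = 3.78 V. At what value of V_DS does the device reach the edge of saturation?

V_DS,sat = 2.50 V

The boundary between triode and saturation is V_DS = V_GS − V_TN = V_ov.
V_ov = 3.78 − 1.28 = 2.5 V.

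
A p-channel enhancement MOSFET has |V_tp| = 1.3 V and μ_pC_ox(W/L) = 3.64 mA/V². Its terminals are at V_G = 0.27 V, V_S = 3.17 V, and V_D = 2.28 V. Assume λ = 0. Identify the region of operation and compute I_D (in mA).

V_SG = V_S − V_G = 3.17 − 0.27 = 2.9 V; V_SD = V_S − V_D = 3.17 − 2.28 = 0.89 V.
V_ov = V_SG − |V_tp| = 2.9 − 1.3 = 1.6 V.
Since V_SD = 0.89 V < V_ov = 1.6 V, the device is in the triode region.
I_D = k_p [V_ov · V_SD − ½ V_SD²] = 3.64 × [1.6 × 0.89 − 0.5 × 0.89²] = 3.74 mA.

Triode; I_D = 3.74 mA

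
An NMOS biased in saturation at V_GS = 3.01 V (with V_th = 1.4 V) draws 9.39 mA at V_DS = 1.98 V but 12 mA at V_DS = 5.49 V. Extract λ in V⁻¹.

λ = 0.0939 V⁻¹

With V_GS fixed, I_D ∝ (1 + λ V_DS) in saturation, so I_D2/I_D1 = (1 + λ V_DS2)/(1 + λ V_DS1).
12/9.39 = 1.278 = (1 + 5.49 λ)/(1 + 1.98 λ).
Solving: λ (I_D1 V_DS2 − I_D2 V_DS1) = I_D2 − I_D1, so λ = (12 − 9.39) / (9.39 × 5.49 − 12 × 1.98) = 2.61 / 27.8 = 0.0939 V⁻¹.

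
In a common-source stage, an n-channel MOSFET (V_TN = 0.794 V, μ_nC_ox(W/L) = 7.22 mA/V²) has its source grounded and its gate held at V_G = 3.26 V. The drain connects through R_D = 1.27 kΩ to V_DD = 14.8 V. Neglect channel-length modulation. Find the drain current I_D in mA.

I_D = 11.1 mA

V_GS = V_G = 3.26 V, so V_ov = 3.26 − 0.794 = 2.47 V.
Assume saturation: I_D = ½ k_n V_ov² = 0.5 × 7.22 × 2.47² = 22 mA, giving V_DS = V_DD − I_D R_D = 14.8 − 22 × 1.27 = -13.1 V.
But -13.1 V < V_ov = 2.47 V, so the device is actually in triode.
In triode I_D = k_n[V_ov V_DS − ½ V_DS²] and I_D = (V_DD − V_DS)/R_D. Equating: 4.58 V_DS² − 23.61 V_DS + 14.8 = 0, giving V_DS = 0.73 V (the root below V_ov).
I_D = (14.8 − 0.73) / 1.27 = 11.1 mA.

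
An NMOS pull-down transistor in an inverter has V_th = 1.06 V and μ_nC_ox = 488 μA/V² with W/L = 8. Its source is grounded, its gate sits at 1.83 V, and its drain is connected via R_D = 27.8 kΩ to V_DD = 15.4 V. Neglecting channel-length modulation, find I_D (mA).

I_D = 0.546 mA

V_GS = V_G = 1.83 V, so V_ov = 1.83 − 1.06 = 0.77 V.
k_n = μ_nC_ox · (W/L) = 3.904 mA/V².
Assume saturation: I_D = ½ k_n V_ov² = 0.5 × 3.904 × 0.77² = 1.16 mA, giving V_DS = V_DD − I_D R_D = 15.4 − 1.16 × 27.8 = -16.8 V.
But -16.8 V < V_ov = 0.77 V, so the device is actually in triode.
In triode I_D = k_n[V_ov V_DS − ½ V_DS²] and I_D = (V_DD − V_DS)/R_D. Equating: 54.3 V_DS² − 84.57 V_DS + 15.4 = 0, giving V_DS = 0.211 V (the root below V_ov).
I_D = (15.4 − 0.211) / 27.8 = 0.546 mA.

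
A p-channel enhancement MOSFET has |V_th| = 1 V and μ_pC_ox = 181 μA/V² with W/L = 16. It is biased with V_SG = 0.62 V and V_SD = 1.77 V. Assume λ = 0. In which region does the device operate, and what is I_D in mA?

Cutoff; I_D = 0 mA

V_SG = 0.62 V < |V_th| = 1 V, so the transistor is in cutoff.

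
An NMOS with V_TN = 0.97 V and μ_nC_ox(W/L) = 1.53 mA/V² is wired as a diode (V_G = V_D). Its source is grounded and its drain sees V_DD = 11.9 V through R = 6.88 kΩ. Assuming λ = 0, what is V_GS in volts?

V_GS = 2.32 V

With gate tied to drain, V_GS = V_DS ≥ V_GS − V_TN, so the device is in saturation.
KCL at the drain: ½ k_n (V_GS − V_TN)² = (V_DD − V_GS)/R.
Let x = V_GS − 0.97. Then 5.26 x² + x − 10.93 = 0, giving x = 1.35 V (positive root), so V_GS = 2.32 V.
I_D = (V_DD − V_GS)/R = (11.9 − 2.32) / 6.88 = 1.39 mA.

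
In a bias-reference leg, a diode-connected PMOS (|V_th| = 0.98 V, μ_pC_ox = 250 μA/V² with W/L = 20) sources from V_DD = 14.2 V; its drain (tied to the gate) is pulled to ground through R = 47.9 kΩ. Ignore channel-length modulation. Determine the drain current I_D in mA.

I_D = 0.269 mA

With gate tied to drain, V_SG = V_SD ≥ V_SG − |V_th|, so the device is in saturation.
k_p = μ_pC_ox · (W/L) = 5 mA/V².
KCL at the drain: ½ k_p (V_SG − |V_th|)² = (V_DD − V_SG)/R.
Let x = V_SG − 0.98. Then 120 x² + x − 13.22 = 0, giving x = 0.328 V (positive root), so V_SG = 1.31 V.
I_D = (V_DD − V_SG)/R = (14.2 − 1.31) / 47.9 = 0.269 mA.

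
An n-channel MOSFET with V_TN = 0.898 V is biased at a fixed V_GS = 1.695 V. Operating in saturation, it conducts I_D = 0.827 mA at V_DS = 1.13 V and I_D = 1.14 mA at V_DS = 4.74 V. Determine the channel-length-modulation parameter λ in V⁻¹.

With V_GS fixed, I_D ∝ (1 + λ V_DS) in saturation, so I_D2/I_D1 = (1 + λ V_DS2)/(1 + λ V_DS1).
1.14/0.827 = 1.378 = (1 + 4.74 λ)/(1 + 1.13 λ).
Solving: λ (I_D1 V_DS2 − I_D2 V_DS1) = I_D2 − I_D1, so λ = (1.14 − 0.827) / (0.827 × 4.74 − 1.14 × 1.13) = 0.313 / 2.63 = 0.119 V⁻¹.

λ = 0.119 V⁻¹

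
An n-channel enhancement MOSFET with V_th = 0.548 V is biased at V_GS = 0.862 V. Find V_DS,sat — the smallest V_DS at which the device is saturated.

V_DS,sat = 0.314 V

The boundary between triode and saturation is V_DS = V_GS − V_th = V_ov.
V_ov = 0.862 − 0.548 = 0.314 V.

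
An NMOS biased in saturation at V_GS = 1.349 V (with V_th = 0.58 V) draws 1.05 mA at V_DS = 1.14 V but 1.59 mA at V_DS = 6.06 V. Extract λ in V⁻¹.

λ = 0.119 V⁻¹

With V_GS fixed, I_D ∝ (1 + λ V_DS) in saturation, so I_D2/I_D1 = (1 + λ V_DS2)/(1 + λ V_DS1).
1.59/1.05 = 1.514 = (1 + 6.06 λ)/(1 + 1.14 λ).
Solving: λ (I_D1 V_DS2 − I_D2 V_DS1) = I_D2 − I_D1, so λ = (1.59 − 1.05) / (1.05 × 6.06 − 1.59 × 1.14) = 0.54 / 4.55 = 0.119 V⁻¹.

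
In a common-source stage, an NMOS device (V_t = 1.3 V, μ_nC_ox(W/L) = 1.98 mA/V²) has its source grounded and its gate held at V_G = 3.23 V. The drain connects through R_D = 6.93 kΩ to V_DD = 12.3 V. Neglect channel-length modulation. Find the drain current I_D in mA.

I_D = 1.70 mA

V_GS = V_G = 3.23 V, so V_ov = 3.23 − 1.3 = 1.93 V.
Assume saturation: I_D = ½ k_n V_ov² = 0.5 × 1.98 × 1.93² = 3.69 mA, giving V_DS = V_DD − I_D R_D = 12.3 − 3.69 × 6.93 = -13.3 V.
But -13.3 V < V_ov = 1.93 V, so the device is actually in triode.
In triode I_D = k_n[V_ov V_DS − ½ V_DS²] and I_D = (V_DD − V_DS)/R_D. Equating: 6.86 V_DS² − 27.48 V_DS + 12.3 = 0, giving V_DS = 0.513 V (the root below V_ov).
I_D = (12.3 − 0.513) / 6.93 = 1.7 mA.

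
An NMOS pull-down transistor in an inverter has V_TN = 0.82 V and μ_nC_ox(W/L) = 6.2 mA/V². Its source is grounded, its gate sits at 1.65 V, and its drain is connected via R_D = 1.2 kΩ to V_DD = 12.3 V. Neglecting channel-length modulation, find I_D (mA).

V_GS = V_G = 1.65 V, so V_ov = 1.65 − 0.82 = 0.83 V.
Assume saturation: I_D = ½ k_n V_ov² = 0.5 × 6.2 × 0.83² = 2.14 mA, giving V_DS = V_DD − I_D R_D = 12.3 − 2.14 × 1.2 = 9.74 V.
V_DS = 9.74 V ≥ V_ov = 0.83 V, confirming saturation.

I_D = 2.14 mA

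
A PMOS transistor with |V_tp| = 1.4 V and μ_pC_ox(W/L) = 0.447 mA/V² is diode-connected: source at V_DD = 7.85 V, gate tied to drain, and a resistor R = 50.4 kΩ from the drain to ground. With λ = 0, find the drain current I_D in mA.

I_D = 0.114 mA

With gate tied to drain, V_SG = V_SD ≥ V_SG − |V_tp|, so the device is in saturation.
KCL at the drain: ½ k_p (V_SG − |V_tp|)² = (V_DD − V_SG)/R.
Let x = V_SG − 1.4. Then 11.3 x² + x − 6.45 = 0, giving x = 0.714 V (positive root), so V_SG = 2.11 V.
I_D = (V_DD − V_SG)/R = (7.85 − 2.11) / 50.4 = 0.114 mA.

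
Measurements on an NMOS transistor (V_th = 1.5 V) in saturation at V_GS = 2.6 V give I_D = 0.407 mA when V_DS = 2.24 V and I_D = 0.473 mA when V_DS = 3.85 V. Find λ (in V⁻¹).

λ = 0.130 V⁻¹

With V_GS fixed, I_D ∝ (1 + λ V_DS) in saturation, so I_D2/I_D1 = (1 + λ V_DS2)/(1 + λ V_DS1).
0.473/0.407 = 1.162 = (1 + 3.85 λ)/(1 + 2.24 λ).
Solving: λ (I_D1 V_DS2 − I_D2 V_DS1) = I_D2 − I_D1, so λ = (0.473 − 0.407) / (0.407 × 3.85 − 0.473 × 2.24) = 0.066 / 0.507 = 0.13 V⁻¹.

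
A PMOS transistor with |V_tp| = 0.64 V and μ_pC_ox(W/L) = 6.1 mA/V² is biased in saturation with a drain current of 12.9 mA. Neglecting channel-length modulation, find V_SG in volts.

In saturation I_D = ½ k_p (V_SG − |V_tp|)², so V_SG − |V_tp| = √(2 I_D / k_p) = √(2 × 12.9 / 6.1) = 2.06 V.
V_SG = 0.64 + 2.06 = 2.7 V.

V_SG = 2.70 V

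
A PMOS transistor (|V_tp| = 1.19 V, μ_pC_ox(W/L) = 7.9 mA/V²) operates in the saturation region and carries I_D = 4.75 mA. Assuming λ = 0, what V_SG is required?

In saturation I_D = ½ k_p (V_SG − |V_tp|)², so V_SG − |V_tp| = √(2 I_D / k_p) = √(2 × 4.75 / 7.9) = 1.1 V.
V_SG = 1.19 + 1.1 = 2.29 V.

V_SG = 2.29 V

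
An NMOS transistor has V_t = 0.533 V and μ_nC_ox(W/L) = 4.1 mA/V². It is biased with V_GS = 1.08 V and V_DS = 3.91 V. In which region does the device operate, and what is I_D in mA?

V_ov = V_GS − V_t = 1.08 − 0.533 = 0.547 V.
Since V_DS = 3.91 V ≥ V_ov = 0.547 V, the device is in saturation.
I_D = ½ k_n V_ov² = 0.5 × 4.1 × 0.547² = 0.613 mA.

Saturation; I_D = 0.613 mA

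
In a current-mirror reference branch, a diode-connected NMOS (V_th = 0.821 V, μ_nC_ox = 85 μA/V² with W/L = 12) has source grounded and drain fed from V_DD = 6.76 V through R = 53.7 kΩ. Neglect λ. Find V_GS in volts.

With gate tied to drain, V_GS = V_DS ≥ V_GS − V_th, so the device is in saturation.
k_n = μ_nC_ox · (W/L) = 1.02 mA/V².
KCL at the drain: ½ k_n (V_GS − V_th)² = (V_DD − V_GS)/R.
Let x = V_GS − 0.821. Then 27.4 x² + x − 5.939 = 0, giving x = 0.448 V (positive root), so V_GS = 1.27 V.
I_D = (V_DD − V_GS)/R = (6.76 − 1.27) / 53.7 = 0.102 mA.

V_GS = 1.27 V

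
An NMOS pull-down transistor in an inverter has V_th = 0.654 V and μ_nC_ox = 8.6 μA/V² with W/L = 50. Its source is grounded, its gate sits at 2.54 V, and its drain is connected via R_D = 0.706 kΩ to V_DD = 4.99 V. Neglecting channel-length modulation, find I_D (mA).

I_D = 0.765 mA

V_GS = V_G = 2.54 V, so V_ov = 2.54 − 0.654 = 1.89 V.
k_n = μ_nC_ox · (W/L) = 0.43 mA/V².
Assume saturation: I_D = ½ k_n V_ov² = 0.5 × 0.43 × 1.89² = 0.765 mA, giving V_DS = V_DD − I_D R_D = 4.99 − 0.765 × 0.706 = 4.45 V.
V_DS = 4.45 V ≥ V_ov = 1.89 V, confirming saturation.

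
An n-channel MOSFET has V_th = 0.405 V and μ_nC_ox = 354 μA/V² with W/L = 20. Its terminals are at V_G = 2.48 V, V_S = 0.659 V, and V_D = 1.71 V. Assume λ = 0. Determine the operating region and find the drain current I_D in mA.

Triode; I_D = 6.63 mA

V_GS = V_G − V_S = 2.48 − 0.659 = 1.82 V; V_DS = V_D − V_S = 1.71 − 0.659 = 1.05 V.
k_n = μ_nC_ox · (W/L) = 7.08 mA/V².
V_ov = V_GS − V_th = 1.82 − 0.405 = 1.42 V.
Since V_DS = 1.05 V < V_ov = 1.42 V, the device is in the triode region.
I_D = k_n [V_ov · V_DS − ½ V_DS²] = 7.08 × [1.42 × 1.05 − 0.5 × 1.05²] = 6.63 mA.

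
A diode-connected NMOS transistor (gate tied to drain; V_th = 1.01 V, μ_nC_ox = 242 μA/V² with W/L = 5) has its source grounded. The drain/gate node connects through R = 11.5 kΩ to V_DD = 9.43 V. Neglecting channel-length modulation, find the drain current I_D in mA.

I_D = 0.643 mA

With gate tied to drain, V_GS = V_DS ≥ V_GS − V_th, so the device is in saturation.
k_n = μ_nC_ox · (W/L) = 1.21 mA/V².
KCL at the drain: ½ k_n (V_GS − V_th)² = (V_DD − V_GS)/R.
Let x = V_GS − 1.01. Then 6.96 x² + x − 8.42 = 0, giving x = 1.03 V (positive root), so V_GS = 2.04 V.
I_D = (V_DD − V_GS)/R = (9.43 − 2.04) / 11.5 = 0.643 mA.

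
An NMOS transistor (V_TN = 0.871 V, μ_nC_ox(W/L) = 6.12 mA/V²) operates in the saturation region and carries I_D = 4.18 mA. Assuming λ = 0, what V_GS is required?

V_GS = 2.04 V

In saturation I_D = ½ k_n (V_GS − V_TN)², so V_GS − V_TN = √(2 I_D / k_n) = √(2 × 4.18 / 6.12) = 1.17 V.
V_GS = 0.871 + 1.17 = 2.04 V.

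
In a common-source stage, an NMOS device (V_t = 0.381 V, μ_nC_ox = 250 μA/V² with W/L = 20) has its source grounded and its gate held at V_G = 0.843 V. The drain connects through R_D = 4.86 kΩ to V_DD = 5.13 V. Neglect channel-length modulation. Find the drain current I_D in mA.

V_GS = V_G = 0.843 V, so V_ov = 0.843 − 0.381 = 0.462 V.
k_n = μ_nC_ox · (W/L) = 5 mA/V².
Assume saturation: I_D = ½ k_n V_ov² = 0.5 × 5 × 0.462² = 0.534 mA, giving V_DS = V_DD − I_D R_D = 5.13 − 0.534 × 4.86 = 2.54 V.
V_DS = 2.54 V ≥ V_ov = 0.462 V, confirming saturation.

I_D = 0.534 mA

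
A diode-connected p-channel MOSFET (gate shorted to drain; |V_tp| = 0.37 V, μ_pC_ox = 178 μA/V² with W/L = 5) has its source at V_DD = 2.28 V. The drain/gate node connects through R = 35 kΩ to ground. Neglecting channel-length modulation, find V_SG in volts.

With gate tied to drain, V_SG = V_SD ≥ V_SG − |V_tp|, so the device is in saturation.
k_p = μ_pC_ox · (W/L) = 0.89 mA/V².
KCL at the drain: ½ k_p (V_SG − |V_tp|)² = (V_DD − V_SG)/R.
Let x = V_SG − 0.37. Then 15.6 x² + x − 1.91 = 0, giving x = 0.32 V (positive root), so V_SG = 0.69 V.
I_D = (V_DD − V_SG)/R = (2.28 − 0.69) / 35 = 0.0454 mA.

V_SG = 0.690 V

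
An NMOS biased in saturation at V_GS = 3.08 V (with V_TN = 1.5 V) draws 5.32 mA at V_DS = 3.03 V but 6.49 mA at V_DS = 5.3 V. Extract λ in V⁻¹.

With V_GS fixed, I_D ∝ (1 + λ V_DS) in saturation, so I_D2/I_D1 = (1 + λ V_DS2)/(1 + λ V_DS1).
6.49/5.32 = 1.22 = (1 + 5.3 λ)/(1 + 3.03 λ).
Solving: λ (I_D1 V_DS2 − I_D2 V_DS1) = I_D2 − I_D1, so λ = (6.49 − 5.32) / (5.32 × 5.3 − 6.49 × 3.03) = 1.17 / 8.53 = 0.137 V⁻¹.

λ = 0.137 V⁻¹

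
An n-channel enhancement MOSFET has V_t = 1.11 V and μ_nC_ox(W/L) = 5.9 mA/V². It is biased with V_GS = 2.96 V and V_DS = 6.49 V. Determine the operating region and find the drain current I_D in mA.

Saturation; I_D = 10.1 mA

V_ov = V_GS − V_t = 2.96 − 1.11 = 1.85 V.
Since V_DS = 6.49 V ≥ V_ov = 1.85 V, the device is in saturation.
I_D = ½ k_n V_ov² = 0.5 × 5.9 × 1.85² = 10.1 mA.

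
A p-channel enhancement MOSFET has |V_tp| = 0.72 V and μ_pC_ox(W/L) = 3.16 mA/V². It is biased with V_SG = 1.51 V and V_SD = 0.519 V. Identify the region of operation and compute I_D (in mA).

Triode; I_D = 0.870 mA

V_ov = V_SG − |V_tp| = 1.51 − 0.72 = 0.79 V.
Since V_SD = 0.519 V < V_ov = 0.79 V, the device is in the triode region.
I_D = k_p [V_ov · V_SD − ½ V_SD²] = 3.16 × [0.79 × 0.519 − 0.5 × 0.519²] = 0.87 mA.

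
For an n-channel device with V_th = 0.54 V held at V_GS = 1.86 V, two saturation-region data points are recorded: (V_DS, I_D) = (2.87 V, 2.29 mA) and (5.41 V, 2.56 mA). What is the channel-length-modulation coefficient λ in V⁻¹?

λ = 0.0536 V⁻¹

With V_GS fixed, I_D ∝ (1 + λ V_DS) in saturation, so I_D2/I_D1 = (1 + λ V_DS2)/(1 + λ V_DS1).
2.56/2.29 = 1.118 = (1 + 5.41 λ)/(1 + 2.87 λ).
Solving: λ (I_D1 V_DS2 − I_D2 V_DS1) = I_D2 − I_D1, so λ = (2.56 − 2.29) / (2.29 × 5.41 − 2.56 × 2.87) = 0.27 / 5.04 = 0.0536 V⁻¹.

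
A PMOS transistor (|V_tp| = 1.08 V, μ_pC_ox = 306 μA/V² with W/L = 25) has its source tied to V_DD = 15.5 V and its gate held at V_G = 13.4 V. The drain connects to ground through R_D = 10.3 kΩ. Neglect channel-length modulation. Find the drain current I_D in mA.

V_SG = V_DD − V_G = 15.5 − 13.4 = 2.1 V, so V_ov = 2.1 − 1.08 = 1.02 V.
k_p = μ_pC_ox · (W/L) = 7.65 mA/V².
Assume saturation: I_D = ½ k_p V_ov² = 0.5 × 7.65 × 1.02² = 3.98 mA, giving V_SD = V_DD − I_D R_D = 15.5 − 3.98 × 10.3 = -25.5 V.
But -25.5 V < V_ov = 1.02 V, so the device is actually in triode.
In triode I_D = k_p[V_ov V_SD − ½ V_SD²] and I_D = (V_DD − V_SD)/R_D. Equating: 39.4 V_SD² − 81.37 V_SD + 15.5 = 0, giving V_SD = 0.212 V (the root below V_ov).
I_D = (15.5 − 0.212) / 10.3 = 1.48 mA.

I_D = 1.48 mA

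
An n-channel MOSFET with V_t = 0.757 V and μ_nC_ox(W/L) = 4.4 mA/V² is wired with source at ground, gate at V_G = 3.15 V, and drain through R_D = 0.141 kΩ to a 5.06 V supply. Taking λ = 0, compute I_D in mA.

V_GS = V_G = 3.15 V, so V_ov = 3.15 − 0.757 = 2.39 V.
Assume saturation: I_D = ½ k_n V_ov² = 0.5 × 4.4 × 2.39² = 12.6 mA, giving V_DS = V_DD − I_D R_D = 5.06 − 12.6 × 0.141 = 3.28 V.
V_DS = 3.28 V ≥ V_ov = 2.39 V, confirming saturation.

I_D = 12.6 mA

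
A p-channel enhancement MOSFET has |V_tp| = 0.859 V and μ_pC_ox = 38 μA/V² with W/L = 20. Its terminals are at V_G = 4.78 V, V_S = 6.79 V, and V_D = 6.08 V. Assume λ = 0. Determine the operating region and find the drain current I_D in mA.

Triode; I_D = 0.430 mA

V_SG = V_S − V_G = 6.79 − 4.78 = 2.01 V; V_SD = V_S − V_D = 6.79 − 6.08 = 0.71 V.
k_p = μ_pC_ox · (W/L) = 0.76 mA/V².
V_ov = V_SG − |V_tp| = 2.01 − 0.859 = 1.15 V.
Since V_SD = 0.71 V < V_ov = 1.15 V, the device is in the triode region.
I_D = k_p [V_ov · V_SD − ½ V_SD²] = 0.76 × [1.15 × 0.71 − 0.5 × 0.71²] = 0.43 mA.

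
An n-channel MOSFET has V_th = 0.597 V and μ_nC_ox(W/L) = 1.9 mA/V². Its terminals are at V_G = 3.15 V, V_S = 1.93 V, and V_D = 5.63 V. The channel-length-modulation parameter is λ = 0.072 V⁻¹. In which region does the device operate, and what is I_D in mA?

Saturation; I_D = 0.467 mA

V_GS = V_G − V_S = 3.15 − 1.93 = 1.22 V; V_DS = V_D − V_S = 5.63 − 1.93 = 3.7 V.
V_ov = V_GS − V_th = 1.22 − 0.597 = 0.623 V.
Since V_DS = 3.7 V ≥ V_ov = 0.623 V, the device is in saturation.
I_D = ½ k_n V_ov² (1 + λ V_DS) = 0.5 × 1.9 × 0.623² × (1 + 0.072 × 3.7) = 0.467 mA.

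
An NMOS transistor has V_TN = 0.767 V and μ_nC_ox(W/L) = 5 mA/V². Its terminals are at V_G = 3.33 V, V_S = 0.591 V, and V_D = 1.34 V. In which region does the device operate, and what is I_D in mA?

V_GS = V_G − V_S = 3.33 − 0.591 = 2.74 V; V_DS = V_D − V_S = 1.34 − 0.591 = 0.749 V.
V_ov = V_GS − V_TN = 2.74 − 0.767 = 1.97 V.
Since V_DS = 0.749 V < V_ov = 1.97 V, the device is in the triode region.
I_D = k_n [V_ov · V_DS − ½ V_DS²] = 5 × [1.97 × 0.749 − 0.5 × 0.749²] = 5.98 mA.

Triode; I_D = 5.98 mA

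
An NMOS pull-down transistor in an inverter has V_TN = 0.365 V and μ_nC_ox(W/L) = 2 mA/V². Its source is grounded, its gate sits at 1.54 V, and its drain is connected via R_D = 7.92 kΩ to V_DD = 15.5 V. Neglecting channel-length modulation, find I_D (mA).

V_GS = V_G = 1.54 V, so V_ov = 1.54 − 0.365 = 1.18 V.
Assume saturation: I_D = ½ k_n V_ov² = 0.5 × 2 × 1.18² = 1.38 mA, giving V_DS = V_DD − I_D R_D = 15.5 − 1.38 × 7.92 = 4.57 V.
V_DS = 4.57 V ≥ V_ov = 1.18 V, confirming saturation.

I_D = 1.38 mA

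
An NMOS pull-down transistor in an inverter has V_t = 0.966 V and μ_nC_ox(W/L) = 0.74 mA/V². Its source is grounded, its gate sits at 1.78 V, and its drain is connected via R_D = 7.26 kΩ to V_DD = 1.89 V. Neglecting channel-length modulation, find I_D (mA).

I_D = 0.198 mA

V_GS = V_G = 1.78 V, so V_ov = 1.78 − 0.966 = 0.814 V.
Assume saturation: I_D = ½ k_n V_ov² = 0.5 × 0.74 × 0.814² = 0.245 mA, giving V_DS = V_DD − I_D R_D = 1.89 − 0.245 × 7.26 = 0.11 V.
But 0.11 V < V_ov = 0.814 V, so the device is actually in triode.
In triode I_D = k_n[V_ov V_DS − ½ V_DS²] and I_D = (V_DD − V_DS)/R_D. Equating: 2.69 V_DS² − 5.373 V_DS + 1.89 = 0, giving V_DS = 0.455 V (the root below V_ov).
I_D = (1.89 − 0.455) / 7.26 = 0.198 mA.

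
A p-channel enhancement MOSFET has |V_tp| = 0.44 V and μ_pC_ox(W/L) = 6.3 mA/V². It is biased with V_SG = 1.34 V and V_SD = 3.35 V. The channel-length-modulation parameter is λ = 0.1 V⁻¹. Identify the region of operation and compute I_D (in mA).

Saturation; I_D = 3.41 mA

V_ov = V_SG − |V_tp| = 1.34 − 0.44 = 0.9 V.
Since V_SD = 3.35 V ≥ V_ov = 0.9 V, the device is in saturation.
I_D = ½ k_p V_ov² (1 + λ V_SD) = 0.5 × 6.3 × 0.9² × (1 + 0.1 × 3.35) = 3.41 mA.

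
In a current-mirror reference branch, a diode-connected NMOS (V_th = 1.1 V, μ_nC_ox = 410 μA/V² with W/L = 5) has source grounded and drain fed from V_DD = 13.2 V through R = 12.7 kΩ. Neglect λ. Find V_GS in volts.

With gate tied to drain, V_GS = V_DS ≥ V_GS − V_th, so the device is in saturation.
k_n = μ_nC_ox · (W/L) = 2.05 mA/V².
KCL at the drain: ½ k_n (V_GS − V_th)² = (V_DD − V_GS)/R.
Let x = V_GS − 1.1. Then 13 x² + x − 12.1 = 0, giving x = 0.926 V (positive root), so V_GS = 2.03 V.
I_D = (V_DD − V_GS)/R = (13.2 − 2.03) / 12.7 = 0.88 mA.

V_GS = 2.03 V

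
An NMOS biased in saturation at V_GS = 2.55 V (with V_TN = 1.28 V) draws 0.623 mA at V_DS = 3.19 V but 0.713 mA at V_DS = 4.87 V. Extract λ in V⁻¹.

λ = 0.118 V⁻¹

With V_GS fixed, I_D ∝ (1 + λ V_DS) in saturation, so I_D2/I_D1 = (1 + λ V_DS2)/(1 + λ V_DS1).
0.713/0.623 = 1.144 = (1 + 4.87 λ)/(1 + 3.19 λ).
Solving: λ (I_D1 V_DS2 − I_D2 V_DS1) = I_D2 − I_D1, so λ = (0.713 − 0.623) / (0.623 × 4.87 − 0.713 × 3.19) = 0.09 / 0.76 = 0.118 V⁻¹.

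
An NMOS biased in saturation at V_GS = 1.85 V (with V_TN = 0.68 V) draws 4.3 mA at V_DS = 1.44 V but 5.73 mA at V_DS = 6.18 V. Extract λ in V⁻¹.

λ = 0.0780 V⁻¹

With V_GS fixed, I_D ∝ (1 + λ V_DS) in saturation, so I_D2/I_D1 = (1 + λ V_DS2)/(1 + λ V_DS1).
5.73/4.3 = 1.333 = (1 + 6.18 λ)/(1 + 1.44 λ).
Solving: λ (I_D1 V_DS2 − I_D2 V_DS1) = I_D2 − I_D1, so λ = (5.73 − 4.3) / (4.3 × 6.18 − 5.73 × 1.44) = 1.43 / 18.3 = 0.078 V⁻¹.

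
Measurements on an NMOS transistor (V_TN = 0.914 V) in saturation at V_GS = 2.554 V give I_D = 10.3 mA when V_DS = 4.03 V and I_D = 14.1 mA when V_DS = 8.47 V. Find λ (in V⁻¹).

λ = 0.125 V⁻¹

With V_GS fixed, I_D ∝ (1 + λ V_DS) in saturation, so I_D2/I_D1 = (1 + λ V_DS2)/(1 + λ V_DS1).
14.1/10.3 = 1.369 = (1 + 8.47 λ)/(1 + 4.03 λ).
Solving: λ (I_D1 V_DS2 − I_D2 V_DS1) = I_D2 − I_D1, so λ = (14.1 − 10.3) / (10.3 × 8.47 − 14.1 × 4.03) = 3.8 / 30.4 = 0.125 V⁻¹.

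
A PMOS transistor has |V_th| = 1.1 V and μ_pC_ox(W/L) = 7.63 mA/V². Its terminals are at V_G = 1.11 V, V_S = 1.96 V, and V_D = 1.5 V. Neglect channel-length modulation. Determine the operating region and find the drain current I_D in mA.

V_SG = V_S − V_G = 1.96 − 1.11 = 0.85 V; V_SD = V_S − V_D = 1.96 − 1.5 = 0.46 V.
V_SG = 0.85 V < |V_th| = 1.1 V, so the transistor is in cutoff.

Cutoff; I_D = 0 mA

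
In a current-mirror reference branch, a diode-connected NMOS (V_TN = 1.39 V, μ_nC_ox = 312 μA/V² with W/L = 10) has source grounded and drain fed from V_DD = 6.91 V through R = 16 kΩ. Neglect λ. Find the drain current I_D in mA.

With gate tied to drain, V_GS = V_DS ≥ V_GS − V_TN, so the device is in saturation.
k_n = μ_nC_ox · (W/L) = 3.12 mA/V².
KCL at the drain: ½ k_n (V_GS − V_TN)² = (V_DD − V_GS)/R.
Let x = V_GS − 1.39. Then 25 x² + x − 5.52 = 0, giving x = 0.451 V (positive root), so V_GS = 1.84 V.
I_D = (V_DD − V_GS)/R = (6.91 − 1.84) / 16 = 0.317 mA.

I_D = 0.317 mA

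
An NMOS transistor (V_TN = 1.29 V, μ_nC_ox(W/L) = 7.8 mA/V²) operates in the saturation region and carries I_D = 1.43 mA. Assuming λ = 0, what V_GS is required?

In saturation I_D = ½ k_n (V_GS − V_TN)², so V_GS − V_TN = √(2 I_D / k_n) = √(2 × 1.43 / 7.8) = 0.606 V.
V_GS = 1.29 + 0.606 = 1.9 V.

V_GS = 1.90 V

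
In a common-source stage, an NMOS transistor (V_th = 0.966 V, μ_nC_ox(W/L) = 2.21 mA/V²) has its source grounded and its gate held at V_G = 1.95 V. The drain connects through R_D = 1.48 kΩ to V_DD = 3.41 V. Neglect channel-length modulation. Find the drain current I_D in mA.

V_GS = V_G = 1.95 V, so V_ov = 1.95 − 0.966 = 0.984 V.
Assume saturation: I_D = ½ k_n V_ov² = 0.5 × 2.21 × 0.984² = 1.07 mA, giving V_DS = V_DD − I_D R_D = 3.41 − 1.07 × 1.48 = 1.83 V.
V_DS = 1.83 V ≥ V_ov = 0.984 V, confirming saturation.

I_D = 1.07 mA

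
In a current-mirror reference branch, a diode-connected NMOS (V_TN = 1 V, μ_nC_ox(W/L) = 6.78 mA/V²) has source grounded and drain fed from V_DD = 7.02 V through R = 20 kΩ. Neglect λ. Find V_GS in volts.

With gate tied to drain, V_GS = V_DS ≥ V_GS − V_TN, so the device is in saturation.
KCL at the drain: ½ k_n (V_GS − V_TN)² = (V_DD − V_GS)/R.
Let x = V_GS − 1. Then 67.8 x² + x − 6.02 = 0, giving x = 0.291 V (positive root), so V_GS = 1.29 V.
I_D = (V_DD − V_GS)/R = (7.02 − 1.29) / 20 = 0.286 mA.

V_GS = 1.29 V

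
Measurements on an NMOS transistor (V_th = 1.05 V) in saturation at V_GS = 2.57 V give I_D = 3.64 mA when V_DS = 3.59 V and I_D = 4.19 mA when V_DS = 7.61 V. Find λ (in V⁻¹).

With V_GS fixed, I_D ∝ (1 + λ V_DS) in saturation, so I_D2/I_D1 = (1 + λ V_DS2)/(1 + λ V_DS1).
4.19/3.64 = 1.151 = (1 + 7.61 λ)/(1 + 3.59 λ).
Solving: λ (I_D1 V_DS2 − I_D2 V_DS1) = I_D2 − I_D1, so λ = (4.19 − 3.64) / (3.64 × 7.61 − 4.19 × 3.59) = 0.55 / 12.7 = 0.0434 V⁻¹.

λ = 0.0434 V⁻¹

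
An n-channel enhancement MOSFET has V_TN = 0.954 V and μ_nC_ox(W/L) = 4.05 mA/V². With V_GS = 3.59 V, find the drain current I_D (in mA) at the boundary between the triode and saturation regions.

At the boundary V_DS = V_ov = V_GS − V_TN = 3.59 − 0.954 = 2.64 V.
I_D = ½ k_n V_ov² = 0.5 × 4.05 × 2.64² = 14.1 mA.

I_D = 14.1 mA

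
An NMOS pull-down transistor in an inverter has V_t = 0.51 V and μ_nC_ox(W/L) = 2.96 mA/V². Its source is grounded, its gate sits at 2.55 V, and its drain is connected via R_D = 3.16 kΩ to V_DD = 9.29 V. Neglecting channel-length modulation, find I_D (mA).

I_D = 2.77 mA

V_GS = V_G = 2.55 V, so V_ov = 2.55 − 0.51 = 2.04 V.
Assume saturation: I_D = ½ k_n V_ov² = 0.5 × 2.96 × 2.04² = 6.16 mA, giving V_DS = V_DD − I_D R_D = 9.29 − 6.16 × 3.16 = -10.2 V.
But -10.2 V < V_ov = 2.04 V, so the device is actually in triode.
In triode I_D = k_n[V_ov V_DS − ½ V_DS²] and I_D = (V_DD − V_DS)/R_D. Equating: 4.68 V_DS² − 20.08 V_DS + 9.29 = 0, giving V_DS = 0.527 V (the root below V_ov).
I_D = (9.29 − 0.527) / 3.16 = 2.77 mA.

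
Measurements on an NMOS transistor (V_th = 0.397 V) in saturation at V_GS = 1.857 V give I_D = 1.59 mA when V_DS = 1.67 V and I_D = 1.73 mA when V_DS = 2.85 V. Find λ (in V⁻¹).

With V_GS fixed, I_D ∝ (1 + λ V_DS) in saturation, so I_D2/I_D1 = (1 + λ V_DS2)/(1 + λ V_DS1).
1.73/1.59 = 1.088 = (1 + 2.85 λ)/(1 + 1.67 λ).
Solving: λ (I_D1 V_DS2 − I_D2 V_DS1) = I_D2 − I_D1, so λ = (1.73 − 1.59) / (1.59 × 2.85 − 1.73 × 1.67) = 0.14 / 1.64 = 0.0852 V⁻¹.

λ = 0.0852 V⁻¹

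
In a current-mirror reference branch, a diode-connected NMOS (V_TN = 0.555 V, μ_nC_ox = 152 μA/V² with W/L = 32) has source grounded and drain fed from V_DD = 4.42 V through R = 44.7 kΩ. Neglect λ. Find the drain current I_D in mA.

I_D = 0.0823 mA

With gate tied to drain, V_GS = V_DS ≥ V_GS − V_TN, so the device is in saturation.
k_n = μ_nC_ox · (W/L) = 4.864 mA/V².
KCL at the drain: ½ k_n (V_GS − V_TN)² = (V_DD − V_GS)/R.
Let x = V_GS − 0.555. Then 109 x² + x − 3.865 = 0, giving x = 0.184 V (positive root), so V_GS = 0.739 V.
I_D = (V_DD − V_GS)/R = (4.42 − 0.739) / 44.7 = 0.0823 mA.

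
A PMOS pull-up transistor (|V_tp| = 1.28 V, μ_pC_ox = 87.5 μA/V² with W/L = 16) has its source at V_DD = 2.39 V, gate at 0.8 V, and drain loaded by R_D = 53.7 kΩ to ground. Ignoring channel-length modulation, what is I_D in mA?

V_SG = V_DD − V_G = 2.39 − 0.8 = 1.59 V, so V_ov = 1.59 − 1.28 = 0.31 V.
k_p = μ_pC_ox · (W/L) = 1.4 mA/V².
Assume saturation: I_D = ½ k_p V_ov² = 0.5 × 1.4 × 0.31² = 0.0673 mA, giving V_SD = V_DD − I_D R_D = 2.39 − 0.0673 × 53.7 = -1.22 V.
But -1.22 V < V_ov = 0.31 V, so the device is actually in triode.
In triode I_D = k_p[V_ov V_SD − ½ V_SD²] and I_D = (V_DD − V_SD)/R_D. Equating: 37.6 V_SD² − 24.31 V_SD + 2.39 = 0, giving V_SD = 0.121 V (the root below V_ov).
I_D = (2.39 − 0.121) / 53.7 = 0.0423 mA.

I_D = 0.0423 mA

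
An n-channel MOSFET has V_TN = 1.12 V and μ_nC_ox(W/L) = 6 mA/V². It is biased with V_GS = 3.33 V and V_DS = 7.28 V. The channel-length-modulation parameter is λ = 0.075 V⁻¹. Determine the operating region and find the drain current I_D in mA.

Saturation; I_D = 22.7 mA

V_ov = V_GS − V_TN = 3.33 − 1.12 = 2.21 V.
Since V_DS = 7.28 V ≥ V_ov = 2.21 V, the device is in saturation.
I_D = ½ k_n V_ov² (1 + λ V_DS) = 0.5 × 6 × 2.21² × (1 + 0.075 × 7.28) = 22.7 mA.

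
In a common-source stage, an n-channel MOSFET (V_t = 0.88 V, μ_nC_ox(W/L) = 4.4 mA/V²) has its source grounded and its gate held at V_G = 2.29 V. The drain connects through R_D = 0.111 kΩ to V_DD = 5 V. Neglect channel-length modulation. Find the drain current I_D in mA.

I_D = 4.37 mA

V_GS = V_G = 2.29 V, so V_ov = 2.29 − 0.88 = 1.41 V.
Assume saturation: I_D = ½ k_n V_ov² = 0.5 × 4.4 × 1.41² = 4.37 mA, giving V_DS = V_DD − I_D R_D = 5 − 4.37 × 0.111 = 4.51 V.
V_DS = 4.51 V ≥ V_ov = 1.41 V, confirming saturation.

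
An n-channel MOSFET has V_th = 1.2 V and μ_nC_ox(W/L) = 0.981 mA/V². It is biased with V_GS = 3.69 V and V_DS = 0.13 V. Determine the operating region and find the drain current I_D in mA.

V_ov = V_GS − V_th = 3.69 − 1.2 = 2.49 V.
Since V_DS = 0.13 V < V_ov = 2.49 V, the device is in the triode region.
I_D = k_n [V_ov · V_DS − ½ V_DS²] = 0.981 × [2.49 × 0.13 − 0.5 × 0.13²] = 0.309 mA.

Triode; I_D = 0.309 mA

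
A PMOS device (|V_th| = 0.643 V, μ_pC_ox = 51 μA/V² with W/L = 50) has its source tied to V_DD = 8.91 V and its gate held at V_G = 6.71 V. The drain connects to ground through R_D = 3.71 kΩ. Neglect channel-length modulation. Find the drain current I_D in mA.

I_D = 2.21 mA

V_SG = V_DD − V_G = 8.91 − 6.71 = 2.2 V, so V_ov = 2.2 − 0.643 = 1.56 V.
k_p = μ_pC_ox · (W/L) = 2.55 mA/V².
Assume saturation: I_D = ½ k_p V_ov² = 0.5 × 2.55 × 1.56² = 3.09 mA, giving V_SD = V_DD − I_D R_D = 8.91 − 3.09 × 3.71 = -2.56 V.
But -2.56 V < V_ov = 1.56 V, so the device is actually in triode.
In triode I_D = k_p[V_ov V_SD − ½ V_SD²] and I_D = (V_DD − V_SD)/R_D. Equating: 4.73 V_SD² − 15.73 V_SD + 8.91 = 0, giving V_SD = 0.724 V (the root below V_ov).
I_D = (8.91 − 0.724) / 3.71 = 2.21 mA.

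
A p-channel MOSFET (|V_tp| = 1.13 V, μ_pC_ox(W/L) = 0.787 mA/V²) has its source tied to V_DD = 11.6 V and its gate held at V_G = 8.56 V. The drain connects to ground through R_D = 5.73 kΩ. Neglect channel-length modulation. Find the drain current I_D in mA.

I_D = 1.44 mA

V_SG = V_DD − V_G = 11.6 − 8.56 = 3.04 V, so V_ov = 3.04 − 1.13 = 1.91 V.
Assume saturation: I_D = ½ k_p V_ov² = 0.5 × 0.787 × 1.91² = 1.44 mA, giving V_SD = V_DD − I_D R_D = 11.6 − 1.44 × 5.73 = 3.37 V.
V_SD = 3.37 V ≥ V_ov = 1.91 V, confirming saturation.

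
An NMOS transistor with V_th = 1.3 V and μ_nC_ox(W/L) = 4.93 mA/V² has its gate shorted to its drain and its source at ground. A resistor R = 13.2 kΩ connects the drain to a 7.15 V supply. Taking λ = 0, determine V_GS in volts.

With gate tied to drain, V_GS = V_DS ≥ V_GS − V_th, so the device is in saturation.
KCL at the drain: ½ k_n (V_GS − V_th)² = (V_DD − V_GS)/R.
Let x = V_GS − 1.3. Then 32.5 x² + x − 5.85 = 0, giving x = 0.409 V (positive root), so V_GS = 1.71 V.
I_D = (V_DD − V_GS)/R = (7.15 − 1.71) / 13.2 = 0.412 mA.

V_GS = 1.71 V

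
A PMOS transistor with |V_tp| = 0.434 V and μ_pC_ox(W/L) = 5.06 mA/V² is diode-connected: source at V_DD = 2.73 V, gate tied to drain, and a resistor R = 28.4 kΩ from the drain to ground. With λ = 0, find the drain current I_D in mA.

I_D = 0.0748 mA

With gate tied to drain, V_SG = V_SD ≥ V_SG − |V_tp|, so the device is in saturation.
KCL at the drain: ½ k_p (V_SG − |V_tp|)² = (V_DD − V_SG)/R.
Let x = V_SG − 0.434. Then 71.9 x² + x − 2.296 = 0, giving x = 0.172 V (positive root), so V_SG = 0.606 V.
I_D = (V_DD − V_SG)/R = (2.73 − 0.606) / 28.4 = 0.0748 mA.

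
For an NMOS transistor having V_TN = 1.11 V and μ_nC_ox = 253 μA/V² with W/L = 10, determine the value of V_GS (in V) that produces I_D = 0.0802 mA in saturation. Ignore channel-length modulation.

V_GS = 1.36 V

k_n = μ_nC_ox · (W/L) = 2.53 mA/V².
In saturation I_D = ½ k_n (V_GS − V_TN)², so V_GS − V_TN = √(2 I_D / k_n) = √(2 × 0.0802 / 2.53) = 0.252 V.
V_GS = 1.11 + 0.252 = 1.36 V.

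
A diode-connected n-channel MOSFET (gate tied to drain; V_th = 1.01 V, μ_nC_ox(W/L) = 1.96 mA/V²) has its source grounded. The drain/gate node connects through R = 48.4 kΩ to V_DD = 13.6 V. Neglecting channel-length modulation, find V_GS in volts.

V_GS = 1.51 V

With gate tied to drain, V_GS = V_DS ≥ V_GS − V_th, so the device is in saturation.
KCL at the drain: ½ k_n (V_GS − V_th)² = (V_DD − V_GS)/R.
Let x = V_GS − 1.01. Then 47.4 x² + x − 12.59 = 0, giving x = 0.505 V (positive root), so V_GS = 1.51 V.
I_D = (V_DD − V_GS)/R = (13.6 − 1.51) / 48.4 = 0.25 mA.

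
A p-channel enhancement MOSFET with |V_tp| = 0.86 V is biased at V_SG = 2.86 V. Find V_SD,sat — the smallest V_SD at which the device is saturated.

V_SD,sat = 2.00 V

The boundary between triode and saturation is V_SD = V_SG − |V_tp| = V_ov.
V_ov = 2.86 − 0.86 = 2 V.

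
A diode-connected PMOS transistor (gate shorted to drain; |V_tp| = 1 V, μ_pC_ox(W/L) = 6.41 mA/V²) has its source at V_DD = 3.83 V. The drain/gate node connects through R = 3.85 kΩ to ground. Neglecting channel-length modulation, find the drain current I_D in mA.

I_D = 0.621 mA

With gate tied to drain, V_SG = V_SD ≥ V_SG − |V_tp|, so the device is in saturation.
KCL at the drain: ½ k_p (V_SG − |V_tp|)² = (V_DD − V_SG)/R.
Let x = V_SG − 1. Then 12.3 x² + x − 2.83 = 0, giving x = 0.44 V (positive root), so V_SG = 1.44 V.
I_D = (V_DD − V_SG)/R = (3.83 − 1.44) / 3.85 = 0.621 mA.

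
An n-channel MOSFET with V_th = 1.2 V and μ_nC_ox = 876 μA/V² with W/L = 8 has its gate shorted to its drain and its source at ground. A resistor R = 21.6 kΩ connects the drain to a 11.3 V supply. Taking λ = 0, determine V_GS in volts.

V_GS = 1.56 V

With gate tied to drain, V_GS = V_DS ≥ V_GS − V_th, so the device is in saturation.
k_n = μ_nC_ox · (W/L) = 7.008 mA/V².
KCL at the drain: ½ k_n (V_GS − V_th)² = (V_DD − V_GS)/R.
Let x = V_GS − 1.2. Then 75.7 x² + x − 10.1 = 0, giving x = 0.359 V (positive root), so V_GS = 1.56 V.
I_D = (V_DD − V_GS)/R = (11.3 − 1.56) / 21.6 = 0.451 mA.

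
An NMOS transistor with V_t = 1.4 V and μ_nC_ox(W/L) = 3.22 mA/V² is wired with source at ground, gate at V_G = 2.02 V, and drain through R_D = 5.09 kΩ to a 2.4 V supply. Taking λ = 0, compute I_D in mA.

V_GS = V_G = 2.02 V, so V_ov = 2.02 − 1.4 = 0.62 V.
Assume saturation: I_D = ½ k_n V_ov² = 0.5 × 3.22 × 0.62² = 0.619 mA, giving V_DS = V_DD − I_D R_D = 2.4 − 0.619 × 5.09 = -0.75 V.
But -0.75 V < V_ov = 0.62 V, so the device is actually in triode.
In triode I_D = k_n[V_ov V_DS − ½ V_DS²] and I_D = (V_DD − V_DS)/R_D. Equating: 8.19 V_DS² − 11.16 V_DS + 2.4 = 0, giving V_DS = 0.268 V (the root below V_ov).
I_D = (2.4 − 0.268) / 5.09 = 0.419 mA.

I_D = 0.419 mA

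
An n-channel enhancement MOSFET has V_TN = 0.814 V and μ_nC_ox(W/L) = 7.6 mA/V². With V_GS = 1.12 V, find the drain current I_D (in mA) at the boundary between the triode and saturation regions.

I_D = 0.356 mA

At the boundary V_DS = V_ov = V_GS − V_TN = 1.12 − 0.814 = 0.306 V.
I_D = ½ k_n V_ov² = 0.5 × 7.6 × 0.306² = 0.356 mA.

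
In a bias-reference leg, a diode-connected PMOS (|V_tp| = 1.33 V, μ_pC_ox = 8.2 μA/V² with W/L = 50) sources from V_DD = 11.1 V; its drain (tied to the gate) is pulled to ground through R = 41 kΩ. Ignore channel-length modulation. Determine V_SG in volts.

With gate tied to drain, V_SG = V_SD ≥ V_SG − |V_tp|, so the device is in saturation.
k_p = μ_pC_ox · (W/L) = 0.41 mA/V².
KCL at the drain: ½ k_p (V_SG − |V_tp|)² = (V_DD − V_SG)/R.
Let x = V_SG − 1.33. Then 8.4 x² + x − 9.77 = 0, giving x = 1.02 V (positive root), so V_SG = 2.35 V.
I_D = (V_DD − V_SG)/R = (11.1 − 2.35) / 41 = 0.213 mA.

V_SG = 2.35 V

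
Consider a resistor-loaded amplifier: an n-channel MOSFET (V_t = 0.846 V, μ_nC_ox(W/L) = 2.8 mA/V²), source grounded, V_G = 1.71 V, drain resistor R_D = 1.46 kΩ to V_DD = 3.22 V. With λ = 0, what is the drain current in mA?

I_D = 1.05 mA

V_GS = V_G = 1.71 V, so V_ov = 1.71 − 0.846 = 0.864 V.
Assume saturation: I_D = ½ k_n V_ov² = 0.5 × 2.8 × 0.864² = 1.05 mA, giving V_DS = V_DD − I_D R_D = 3.22 − 1.05 × 1.46 = 1.69 V.
V_DS = 1.69 V ≥ V_ov = 0.864 V, confirming saturation.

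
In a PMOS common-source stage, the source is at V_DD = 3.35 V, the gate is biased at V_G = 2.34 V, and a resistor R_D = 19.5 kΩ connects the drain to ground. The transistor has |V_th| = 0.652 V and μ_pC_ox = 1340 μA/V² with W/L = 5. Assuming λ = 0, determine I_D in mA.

I_D = 0.168 mA

V_SG = V_DD − V_G = 3.35 − 2.34 = 1.01 V, so V_ov = 1.01 − 0.652 = 0.358 V.
k_p = μ_pC_ox · (W/L) = 6.7 mA/V².
Assume saturation: I_D = ½ k_p V_ov² = 0.5 × 6.7 × 0.358² = 0.429 mA, giving V_SD = V_DD − I_D R_D = 3.35 − 0.429 × 19.5 = -5.02 V.
But -5.02 V < V_ov = 0.358 V, so the device is actually in triode.
In triode I_D = k_p[V_ov V_SD − ½ V_SD²] and I_D = (V_DD − V_SD)/R_D. Equating: 65.3 V_SD² − 47.77 V_SD + 3.35 = 0, giving V_SD = 0.0786 V (the root below V_ov).
I_D = (3.35 − 0.0786) / 19.5 = 0.168 mA.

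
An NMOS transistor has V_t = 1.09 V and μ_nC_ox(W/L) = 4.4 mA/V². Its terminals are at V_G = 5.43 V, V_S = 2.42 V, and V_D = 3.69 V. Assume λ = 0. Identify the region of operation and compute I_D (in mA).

V_GS = V_G − V_S = 5.43 − 2.42 = 3.01 V; V_DS = V_D − V_S = 3.69 − 2.42 = 1.27 V.
V_ov = V_GS − V_t = 3.01 − 1.09 = 1.92 V.
Since V_DS = 1.27 V < V_ov = 1.92 V, the device is in the triode region.
I_D = k_n [V_ov · V_DS − ½ V_DS²] = 4.4 × [1.92 × 1.27 − 0.5 × 1.27²] = 7.18 mA.

Triode; I_D = 7.18 mA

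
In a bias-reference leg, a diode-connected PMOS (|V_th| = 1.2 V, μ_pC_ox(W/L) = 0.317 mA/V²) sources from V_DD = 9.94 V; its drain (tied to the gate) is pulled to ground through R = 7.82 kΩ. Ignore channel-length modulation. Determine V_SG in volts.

V_SG = 3.48 V

With gate tied to drain, V_SG = V_SD ≥ V_SG − |V_th|, so the device is in saturation.
KCL at the drain: ½ k_p (V_SG − |V_th|)² = (V_DD − V_SG)/R.
Let x = V_SG − 1.2. Then 1.24 x² + x − 8.74 = 0, giving x = 2.28 V (positive root), so V_SG = 3.48 V.
I_D = (V_DD − V_SG)/R = (9.94 − 3.48) / 7.82 = 0.826 mA.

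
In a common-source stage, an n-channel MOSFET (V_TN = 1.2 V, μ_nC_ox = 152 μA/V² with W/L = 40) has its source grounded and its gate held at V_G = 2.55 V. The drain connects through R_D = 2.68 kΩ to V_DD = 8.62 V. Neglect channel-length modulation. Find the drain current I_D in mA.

V_GS = V_G = 2.55 V, so V_ov = 2.55 − 1.2 = 1.35 V.
k_n = μ_nC_ox · (W/L) = 6.08 mA/V².
Assume saturation: I_D = ½ k_n V_ov² = 0.5 × 6.08 × 1.35² = 5.54 mA, giving V_DS = V_DD − I_D R_D = 8.62 − 5.54 × 2.68 = -6.23 V.
But -6.23 V < V_ov = 1.35 V, so the device is actually in triode.
In triode I_D = k_n[V_ov V_DS − ½ V_DS²] and I_D = (V_DD − V_DS)/R_D. Equating: 8.15 V_DS² − 23 V_DS + 8.62 = 0, giving V_DS = 0.445 V (the root below V_ov).
I_D = (8.62 − 0.445) / 2.68 = 3.05 mA.

I_D = 3.05 mA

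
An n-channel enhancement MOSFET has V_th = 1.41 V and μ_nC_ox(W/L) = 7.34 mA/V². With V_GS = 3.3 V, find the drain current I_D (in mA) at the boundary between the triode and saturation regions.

At the boundary V_DS = V_ov = V_GS − V_th = 3.3 − 1.41 = 1.89 V.
I_D = ½ k_n V_ov² = 0.5 × 7.34 × 1.89² = 13.1 mA.

I_D = 13.1 mA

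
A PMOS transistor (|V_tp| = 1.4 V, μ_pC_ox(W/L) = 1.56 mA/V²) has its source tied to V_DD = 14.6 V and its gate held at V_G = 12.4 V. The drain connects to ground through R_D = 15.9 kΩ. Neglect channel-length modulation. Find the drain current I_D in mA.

I_D = 0.499 mA

V_SG = V_DD − V_G = 14.6 − 12.4 = 2.2 V, so V_ov = 2.2 − 1.4 = 0.8 V.
Assume saturation: I_D = ½ k_p V_ov² = 0.5 × 1.56 × 0.8² = 0.499 mA, giving V_SD = V_DD − I_D R_D = 14.6 − 0.499 × 15.9 = 6.66 V.
V_SD = 6.66 V ≥ V_ov = 0.8 V, confirming saturation.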